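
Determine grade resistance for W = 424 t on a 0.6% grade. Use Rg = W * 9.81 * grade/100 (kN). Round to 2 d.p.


Rg = W * 9.81 * grade / 100
Rg = 424 * 9.81 * 0.6 / 100
Rg = 4159.44 * 0.006
Rg = 24.96 kN

24.96


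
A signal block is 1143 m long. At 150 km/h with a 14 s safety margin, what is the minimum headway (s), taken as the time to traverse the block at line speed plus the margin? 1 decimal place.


V = 150 / 3.6 = 41.6667 m/s
Block traversal time = 1143 / 41.6667 = 27.432 s
Headway = 27.432 + 14
Headway = 41.4 s

41.4


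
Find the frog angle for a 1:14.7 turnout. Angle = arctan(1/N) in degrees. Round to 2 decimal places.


1/N = 1/14.7 = 0.068027
angle = arctan(0.068027) = 0.067923 rad
angle = 0.067923 * 180/pi = 3.89 degrees

3.89


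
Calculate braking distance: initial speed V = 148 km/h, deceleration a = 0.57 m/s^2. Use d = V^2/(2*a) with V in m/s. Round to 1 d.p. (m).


Convert speed: V = 148 / 3.6 = 41.1111 m/s
V^2 = 1690.1235
d = 1690.1235 / (2 * 0.57)
d = 1690.1235 / 1.14
d = 1482.6 m

1482.6


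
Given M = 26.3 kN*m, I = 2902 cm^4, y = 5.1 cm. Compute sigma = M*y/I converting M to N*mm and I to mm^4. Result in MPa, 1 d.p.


Convert units:
M = 26.3 kN*m = 26300000 N*mm
y = 5.1 cm = 51 mm
I = 2902 cm^4 = 29020000 mm^4
sigma = 26300000 * 51 / 29020000
sigma = 46.2 MPa

46.2


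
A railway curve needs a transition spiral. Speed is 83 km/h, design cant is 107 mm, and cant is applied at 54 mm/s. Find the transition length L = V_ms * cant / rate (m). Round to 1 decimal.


Convert speed: V = 83 / 3.6 = 23.0556 m/s
L = 23.0556 * 107 / 54
L = 2466.9444 / 54
L = 45.7 m

45.7


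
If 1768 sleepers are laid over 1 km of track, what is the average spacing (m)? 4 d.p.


Spacing = 1000 m / number of sleepers
Spacing = 1000 / 1768
Spacing = 0.5656 m

0.5656


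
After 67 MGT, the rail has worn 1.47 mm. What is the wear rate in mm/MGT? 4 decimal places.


Wear rate = total wear / cumulative tonnage
Rate = 1.47 / 67
Rate = 0.0219 mm/MGT

0.0219


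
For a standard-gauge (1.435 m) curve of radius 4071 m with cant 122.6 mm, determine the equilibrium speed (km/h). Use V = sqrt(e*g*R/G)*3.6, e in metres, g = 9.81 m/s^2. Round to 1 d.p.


Convert cant: e = 122.6 mm = 0.1226 m
V_ms = sqrt(0.1226 * 9.81 * 4071 / 1.435)
V_ms = sqrt(3411.9973) = 58.4123 m/s
V = 58.4123 * 3.6 = 210.3 km/h

210.3


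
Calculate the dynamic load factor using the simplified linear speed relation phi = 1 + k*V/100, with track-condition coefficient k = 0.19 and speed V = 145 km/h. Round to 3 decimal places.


phi = 1 + k * V / 100
phi = 1 + 0.19 * 145 / 100
phi = 1 + 0.2755
phi = 1.276

1.276


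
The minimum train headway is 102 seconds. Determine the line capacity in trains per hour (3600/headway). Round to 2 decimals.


Capacity = 3600 / headway
Capacity = 3600 / 102
Capacity = 35.29 trains/hour

35.29


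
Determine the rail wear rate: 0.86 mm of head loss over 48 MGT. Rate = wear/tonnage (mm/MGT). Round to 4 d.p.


Wear rate = total wear / cumulative tonnage
Rate = 0.86 / 48
Rate = 0.0179 mm/MGT

0.0179


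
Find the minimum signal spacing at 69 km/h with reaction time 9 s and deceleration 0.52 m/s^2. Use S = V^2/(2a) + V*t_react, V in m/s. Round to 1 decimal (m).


V = 69 / 3.6 = 19.1667 m/s
Braking distance = 19.1667^2 / (2*0.52) = 353.2318 m
Sighting distance = 19.1667 * 9 = 172.5 m
S = 353.2318 + 172.5 = 525.7 m

525.7


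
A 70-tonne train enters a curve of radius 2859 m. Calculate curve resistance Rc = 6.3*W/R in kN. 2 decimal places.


Rc = 6.3 * W / R
Rc = 6.3 * 70 / 2859
Rc = 441.0 / 2859
Rc = 0.15 kN

0.15


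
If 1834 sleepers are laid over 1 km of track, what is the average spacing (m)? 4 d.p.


Spacing = 1000 m / number of sleepers
Spacing = 1000 / 1834
Spacing = 0.5453 m

0.5453


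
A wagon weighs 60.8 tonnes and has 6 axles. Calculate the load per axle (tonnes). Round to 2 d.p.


Load per axle = total weight / number of axles
Load = 60.8 / 6
Load = 10.13 tonnes

10.13


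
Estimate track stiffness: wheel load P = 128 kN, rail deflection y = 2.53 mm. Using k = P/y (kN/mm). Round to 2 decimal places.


Track stiffness k = P / y
k = 128 / 2.53
k = 50.59 kN/mm

50.59


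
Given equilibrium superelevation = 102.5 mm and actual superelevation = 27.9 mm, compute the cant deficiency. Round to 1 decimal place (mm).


Cant deficiency = equilibrium cant - actual cant
CD = 102.5 - 27.9
CD = 74.6 mm

74.6


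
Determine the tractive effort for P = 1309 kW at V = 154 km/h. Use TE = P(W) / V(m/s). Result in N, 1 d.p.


Convert: P = 1309 kW = 1309000 W
V = 154 / 3.6 = 42.7778 m/s
TE = 1309000 / 42.7778
TE = 30600.0 N

30600.0


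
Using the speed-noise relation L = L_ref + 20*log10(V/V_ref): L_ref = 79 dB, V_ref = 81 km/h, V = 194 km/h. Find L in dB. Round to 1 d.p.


V/V_ref = 194 / 81 = 2.395062
log10(2.395062) = 0.379317
20 * 0.379317 = 7.5863
L = 79 + 7.5863 = 86.6 dB

86.6


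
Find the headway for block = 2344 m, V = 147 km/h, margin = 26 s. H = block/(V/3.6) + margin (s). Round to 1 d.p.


V = 147 / 3.6 = 40.8333 m/s
Block traversal time = 2344 / 40.8333 = 57.4041 s
Headway = 57.4041 + 26
Headway = 83.4 s

83.4


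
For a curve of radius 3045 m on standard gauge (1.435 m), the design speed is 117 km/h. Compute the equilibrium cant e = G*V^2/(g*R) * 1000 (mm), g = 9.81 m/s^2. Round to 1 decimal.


Convert speed: V = 117 / 3.6 = 32.5 m/s
Apply formula: e = 1.435 * 32.5^2 / (9.81 * 3045)
e = 1.435 * 1056.25 / 29871.45
e = 0.050741 m = 50.7 mm

50.7


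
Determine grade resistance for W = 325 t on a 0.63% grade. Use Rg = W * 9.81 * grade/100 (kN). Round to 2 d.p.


Rg = W * 9.81 * grade / 100
Rg = 325 * 9.81 * 0.63 / 100
Rg = 3188.25 * 0.0063
Rg = 20.09 kN

20.09


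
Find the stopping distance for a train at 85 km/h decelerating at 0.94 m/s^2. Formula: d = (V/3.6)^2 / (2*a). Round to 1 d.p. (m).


Convert speed: V = 85 / 3.6 = 23.6111 m/s
V^2 = 557.4846
d = 557.4846 / (2 * 0.94)
d = 557.4846 / 1.88
d = 296.5 m

296.5


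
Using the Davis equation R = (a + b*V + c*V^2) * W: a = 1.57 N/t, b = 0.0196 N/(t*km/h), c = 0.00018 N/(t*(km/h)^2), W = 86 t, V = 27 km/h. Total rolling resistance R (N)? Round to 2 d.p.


b*V = 0.0196 * 27 = 0.5292
c*V^2 = 0.00018 * 729 = 0.13122
R_per_t = 1.57 + 0.5292 + 0.13122 = 2.23042 N/t
R_total = 2.23042 * 86 = 191.82 N

191.82


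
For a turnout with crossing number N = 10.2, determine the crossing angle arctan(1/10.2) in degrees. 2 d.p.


1/N = 1/10.2 = 0.098039
angle = arctan(0.098039) = 0.097727 rad
angle = 0.097727 * 180/pi = 5.60 degrees

5.60


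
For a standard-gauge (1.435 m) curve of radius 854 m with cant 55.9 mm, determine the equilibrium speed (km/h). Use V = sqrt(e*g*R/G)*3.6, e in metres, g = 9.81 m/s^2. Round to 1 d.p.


Convert cant: e = 55.9 mm = 0.0559 m
V_ms = sqrt(0.0559 * 9.81 * 854 / 1.435)
V_ms = sqrt(326.35238) = 18.0652 m/s
V = 18.0652 * 3.6 = 65.0 km/h

65.0


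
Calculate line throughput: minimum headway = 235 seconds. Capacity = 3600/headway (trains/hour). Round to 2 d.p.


Capacity = 3600 / headway
Capacity = 3600 / 235
Capacity = 15.32 trains/hour

15.32


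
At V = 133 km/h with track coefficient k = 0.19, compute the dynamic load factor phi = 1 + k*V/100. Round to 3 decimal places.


phi = 1 + k * V / 100
phi = 1 + 0.19 * 133 / 100
phi = 1 + 0.2527
phi = 1.253

1.253


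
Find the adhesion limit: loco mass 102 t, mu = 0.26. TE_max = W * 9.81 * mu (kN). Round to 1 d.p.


TE_max = W * g * mu
TE_max = 102 * 9.81 * 0.26
TE_max = 1000.62 * 0.26
TE_max = 260.2 kN

260.2


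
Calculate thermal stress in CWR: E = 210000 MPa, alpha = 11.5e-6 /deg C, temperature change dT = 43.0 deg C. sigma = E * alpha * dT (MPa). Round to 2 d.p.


sigma = E * alpha * dT
sigma = 210000 * 11.5e-6 * 43.0
sigma = 2.415 * 43.0
sigma = 103.85 MPa

103.85


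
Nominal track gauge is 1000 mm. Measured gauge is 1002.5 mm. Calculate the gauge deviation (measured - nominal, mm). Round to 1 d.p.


Deviation = measured - nominal
Deviation = 1002.5 - 1000
Deviation = 2.5 mm

2.5


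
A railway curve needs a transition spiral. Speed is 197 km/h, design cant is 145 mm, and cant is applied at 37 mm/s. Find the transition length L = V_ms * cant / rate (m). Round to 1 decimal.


Convert speed: V = 197 / 3.6 = 54.7222 m/s
L = 54.7222 * 145 / 37
L = 7934.7222 / 37
L = 214.5 m

214.5


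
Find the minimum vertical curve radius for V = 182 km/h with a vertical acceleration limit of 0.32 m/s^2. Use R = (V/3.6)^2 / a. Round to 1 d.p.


Convert speed: V = 182 / 3.6 = 50.5556 m/s
V^2 = 2555.8642 m^2/s^2
R_v = 2555.8642 / 0.32
R_v = 7987.1 m

7987.1


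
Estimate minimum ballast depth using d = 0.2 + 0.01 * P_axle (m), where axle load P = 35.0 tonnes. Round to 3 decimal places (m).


d = 0.2 + 0.01 * 35.0
d = 0.2 + 0.35
d = 0.550 m

0.550


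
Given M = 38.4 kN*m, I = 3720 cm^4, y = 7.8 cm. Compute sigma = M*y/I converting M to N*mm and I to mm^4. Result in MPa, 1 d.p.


Convert units:
M = 38.4 kN*m = 38400000 N*mm
y = 7.8 cm = 78 mm
I = 3720 cm^4 = 37200000 mm^4
sigma = 38400000 * 78 / 37200000
sigma = 80.5 MPa

80.5


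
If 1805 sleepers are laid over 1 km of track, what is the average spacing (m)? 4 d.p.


Spacing = 1000 m / number of sleepers
Spacing = 1000 / 1805
Spacing = 0.5540 m

0.5540


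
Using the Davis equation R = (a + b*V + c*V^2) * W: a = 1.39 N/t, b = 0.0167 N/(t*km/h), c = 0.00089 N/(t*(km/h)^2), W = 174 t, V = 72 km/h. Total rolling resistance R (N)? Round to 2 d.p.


b*V = 0.0167 * 72 = 1.2024
c*V^2 = 0.00089 * 5184 = 4.61376
R_per_t = 1.39 + 1.2024 + 4.61376 = 7.20616 N/t
R_total = 7.20616 * 174 = 1253.87 N

1253.87


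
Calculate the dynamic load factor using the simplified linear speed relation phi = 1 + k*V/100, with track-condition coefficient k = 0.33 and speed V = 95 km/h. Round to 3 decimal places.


phi = 1 + k * V / 100
phi = 1 + 0.33 * 95 / 100
phi = 1 + 0.3135
phi = 1.314

1.314


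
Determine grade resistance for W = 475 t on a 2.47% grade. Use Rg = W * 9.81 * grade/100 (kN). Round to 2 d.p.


Rg = W * 9.81 * grade / 100
Rg = 475 * 9.81 * 2.47 / 100
Rg = 4659.75 * 0.0247
Rg = 115.10 kN

115.10


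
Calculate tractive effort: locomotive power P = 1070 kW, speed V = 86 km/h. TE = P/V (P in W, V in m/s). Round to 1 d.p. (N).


Convert: P = 1070 kW = 1070000 W
V = 86 / 3.6 = 23.8889 m/s
TE = 1070000 / 23.8889
TE = 44790.7 N

44790.7


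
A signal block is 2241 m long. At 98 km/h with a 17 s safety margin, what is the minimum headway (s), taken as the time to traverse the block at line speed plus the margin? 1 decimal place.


V = 98 / 3.6 = 27.2222 m/s
Block traversal time = 2241 / 27.2222 = 82.3224 s
Headway = 82.3224 + 17
Headway = 99.3 s

99.3


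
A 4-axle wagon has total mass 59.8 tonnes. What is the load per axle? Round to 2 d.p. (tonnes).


Load per axle = total weight / number of axles
Load = 59.8 / 4
Load = 14.95 tonnes

14.95


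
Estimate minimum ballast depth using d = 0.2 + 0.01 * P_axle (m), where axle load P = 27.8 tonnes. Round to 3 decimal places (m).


d = 0.2 + 0.01 * 27.8
d = 0.2 + 0.278
d = 0.478 m

0.478


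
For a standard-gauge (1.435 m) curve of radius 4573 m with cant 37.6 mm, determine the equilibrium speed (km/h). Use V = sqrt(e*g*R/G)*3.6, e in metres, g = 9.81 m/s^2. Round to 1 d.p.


Convert cant: e = 37.6 mm = 0.0376 m
V_ms = sqrt(0.0376 * 9.81 * 4573 / 1.435)
V_ms = sqrt(1175.455392) = 34.2849 m/s
V = 34.2849 * 3.6 = 123.4 km/h

123.4


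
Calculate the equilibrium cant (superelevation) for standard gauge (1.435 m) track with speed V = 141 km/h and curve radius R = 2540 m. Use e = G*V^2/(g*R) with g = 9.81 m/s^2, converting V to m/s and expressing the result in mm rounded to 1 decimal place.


Convert speed: V = 141 / 3.6 = 39.1667 m/s
Apply formula: e = 1.435 * 39.1667^2 / (9.81 * 2540)
e = 1.435 * 1534.0278 / 24917.4
e = 0.088345 m = 88.3 mm

88.3


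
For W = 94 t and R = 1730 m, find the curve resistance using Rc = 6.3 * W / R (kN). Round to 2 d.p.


Rc = 6.3 * W / R
Rc = 6.3 * 94 / 1730
Rc = 592.2 / 1730
Rc = 0.34 kN

0.34


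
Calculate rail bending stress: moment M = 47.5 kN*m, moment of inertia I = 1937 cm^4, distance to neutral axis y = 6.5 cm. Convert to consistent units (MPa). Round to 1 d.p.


Convert units:
M = 47.5 kN*m = 47500000 N*mm
y = 6.5 cm = 65 mm
I = 1937 cm^4 = 19370000 mm^4
sigma = 47500000 * 65 / 19370000
sigma = 159.4 MPa

159.4


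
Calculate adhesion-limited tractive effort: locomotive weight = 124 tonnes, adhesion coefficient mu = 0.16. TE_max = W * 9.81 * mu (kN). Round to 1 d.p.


TE_max = W * g * mu
TE_max = 124 * 9.81 * 0.16
TE_max = 1216.44 * 0.16
TE_max = 194.6 kN

194.6


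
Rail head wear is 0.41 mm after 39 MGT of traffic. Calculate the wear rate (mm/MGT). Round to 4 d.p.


Wear rate = total wear / cumulative tonnage
Rate = 0.41 / 39
Rate = 0.0105 mm/MGT

0.0105


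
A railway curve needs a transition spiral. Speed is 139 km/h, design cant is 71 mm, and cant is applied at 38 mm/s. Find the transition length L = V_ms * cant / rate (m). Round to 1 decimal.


Convert speed: V = 139 / 3.6 = 38.6111 m/s
L = 38.6111 * 71 / 38
L = 2741.3889 / 38
L = 72.1 m

72.1


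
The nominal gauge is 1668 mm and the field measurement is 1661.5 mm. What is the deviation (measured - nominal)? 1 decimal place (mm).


Deviation = measured - nominal
Deviation = 1661.5 - 1668
Deviation = -6.5 mm

-6.5


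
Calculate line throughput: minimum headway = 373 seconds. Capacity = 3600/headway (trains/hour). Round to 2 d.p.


Capacity = 3600 / headway
Capacity = 3600 / 373
Capacity = 9.65 trains/hour

9.65


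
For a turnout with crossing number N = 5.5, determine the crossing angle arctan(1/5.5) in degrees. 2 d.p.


1/N = 1/5.5 = 0.181818
angle = arctan(0.181818) = 0.179853 rad
angle = 0.179853 * 180/pi = 10.30 degrees

10.30


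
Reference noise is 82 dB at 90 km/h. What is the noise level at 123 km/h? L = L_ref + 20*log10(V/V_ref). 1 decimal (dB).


V/V_ref = 123 / 90 = 1.366667
log10(1.366667) = 0.135663
20 * 0.135663 = 2.7133
L = 82 + 2.7133 = 84.7 dB

84.7


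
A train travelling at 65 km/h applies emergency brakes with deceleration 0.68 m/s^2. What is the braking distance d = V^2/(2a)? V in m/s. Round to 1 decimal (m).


Convert speed: V = 65 / 3.6 = 18.0556 m/s
V^2 = 326.0031
d = 326.0031 / (2 * 0.68)
d = 326.0031 / 1.36
d = 239.7 m

239.7


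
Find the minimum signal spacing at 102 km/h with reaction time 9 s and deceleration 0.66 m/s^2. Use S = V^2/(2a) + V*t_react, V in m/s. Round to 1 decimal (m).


V = 102 / 3.6 = 28.3333 m/s
Braking distance = 28.3333^2 / (2*0.66) = 608.165 m
Sighting distance = 28.3333 * 9 = 255.0 m
S = 608.165 + 255.0 = 863.2 m

863.2


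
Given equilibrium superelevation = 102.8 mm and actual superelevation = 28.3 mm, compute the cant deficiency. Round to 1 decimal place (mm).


Cant deficiency = equilibrium cant - actual cant
CD = 102.8 - 28.3
CD = 74.5 mm

74.5


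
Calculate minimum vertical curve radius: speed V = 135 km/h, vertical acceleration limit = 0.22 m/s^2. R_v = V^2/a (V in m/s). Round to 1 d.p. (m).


Convert speed: V = 135 / 3.6 = 37.5 m/s
V^2 = 1406.25 m^2/s^2
R_v = 1406.25 / 0.22
R_v = 6392.0 m

6392.0


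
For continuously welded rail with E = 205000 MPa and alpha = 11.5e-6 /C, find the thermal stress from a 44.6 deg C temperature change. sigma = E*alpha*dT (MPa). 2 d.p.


sigma = E * alpha * dT
sigma = 205000 * 11.5e-6 * 44.6
sigma = 2.3575 * 44.6
sigma = 105.14 MPa

105.14


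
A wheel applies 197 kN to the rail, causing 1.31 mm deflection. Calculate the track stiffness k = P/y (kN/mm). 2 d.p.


Track stiffness k = P / y
k = 197 / 1.31
k = 150.38 kN/mm

150.38


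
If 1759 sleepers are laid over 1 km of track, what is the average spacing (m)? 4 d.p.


Spacing = 1000 m / number of sleepers
Spacing = 1000 / 1759
Spacing = 0.5685 m

0.5685


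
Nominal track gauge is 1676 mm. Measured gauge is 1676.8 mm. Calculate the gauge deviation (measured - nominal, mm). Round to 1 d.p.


Deviation = measured - nominal
Deviation = 1676.8 - 1676
Deviation = 0.8 mm

0.8


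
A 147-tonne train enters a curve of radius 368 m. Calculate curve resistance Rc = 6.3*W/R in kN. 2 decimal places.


Rc = 6.3 * W / R
Rc = 6.3 * 147 / 368
Rc = 926.1 / 368
Rc = 2.52 kN

2.52


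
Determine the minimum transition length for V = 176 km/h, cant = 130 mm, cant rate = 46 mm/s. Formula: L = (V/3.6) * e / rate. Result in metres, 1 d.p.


Convert speed: V = 176 / 3.6 = 48.8889 m/s
L = 48.8889 * 130 / 46
L = 6355.5556 / 46
L = 138.2 m

138.2


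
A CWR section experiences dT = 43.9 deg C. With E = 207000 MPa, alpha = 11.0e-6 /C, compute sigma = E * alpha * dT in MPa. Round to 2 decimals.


sigma = E * alpha * dT
sigma = 207000 * 11.0e-6 * 43.9
sigma = 2.277 * 43.9
sigma = 99.96 MPa

99.96


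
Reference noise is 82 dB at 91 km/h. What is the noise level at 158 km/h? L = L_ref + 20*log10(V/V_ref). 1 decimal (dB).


V/V_ref = 158 / 91 = 1.736264
log10(1.736264) = 0.239616
20 * 0.239616 = 4.7923
L = 82 + 4.7923 = 86.8 dB

86.8


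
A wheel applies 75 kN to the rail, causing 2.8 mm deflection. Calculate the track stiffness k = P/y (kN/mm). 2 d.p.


Track stiffness k = P / y
k = 75 / 2.8
k = 26.79 kN/mm

26.79


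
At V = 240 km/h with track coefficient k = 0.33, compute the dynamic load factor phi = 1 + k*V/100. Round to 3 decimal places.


phi = 1 + k * V / 100
phi = 1 + 0.33 * 240 / 100
phi = 1 + 0.792
phi = 1.792

1.792


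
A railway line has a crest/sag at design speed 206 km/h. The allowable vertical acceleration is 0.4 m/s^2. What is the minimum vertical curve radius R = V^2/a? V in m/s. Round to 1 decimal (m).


Convert speed: V = 206 / 3.6 = 57.2222 m/s
V^2 = 3274.3827 m^2/s^2
R_v = 3274.3827 / 0.4
R_v = 8186.0 m

8186.0


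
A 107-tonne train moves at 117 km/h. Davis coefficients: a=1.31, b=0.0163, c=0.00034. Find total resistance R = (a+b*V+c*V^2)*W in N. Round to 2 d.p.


b*V = 0.0163 * 117 = 1.9071
c*V^2 = 0.00034 * 13689 = 4.65426
R_per_t = 1.31 + 1.9071 + 4.65426 = 7.87136 N/t
R_total = 7.87136 * 107 = 842.24 N

842.24


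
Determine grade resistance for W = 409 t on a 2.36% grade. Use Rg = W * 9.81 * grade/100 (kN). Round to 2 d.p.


Rg = W * 9.81 * grade / 100
Rg = 409 * 9.81 * 2.36 / 100
Rg = 4012.29 * 0.0236
Rg = 94.69 kN

94.69


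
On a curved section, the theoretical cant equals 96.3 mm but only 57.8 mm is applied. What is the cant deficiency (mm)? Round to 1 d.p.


Cant deficiency = equilibrium cant - actual cant
CD = 96.3 - 57.8
CD = 38.5 mm

38.5


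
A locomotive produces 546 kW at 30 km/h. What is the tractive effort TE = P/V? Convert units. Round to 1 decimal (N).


Convert: P = 546 kW = 546000 W
V = 30 / 3.6 = 8.3333 m/s
TE = 546000 / 8.3333
TE = 65520.0 N

65520.0


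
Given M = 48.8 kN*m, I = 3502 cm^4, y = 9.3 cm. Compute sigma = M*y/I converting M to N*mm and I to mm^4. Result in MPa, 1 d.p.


Convert units:
M = 48.8 kN*m = 48800000 N*mm
y = 9.3 cm = 93 mm
I = 3502 cm^4 = 35020000 mm^4
sigma = 48800000 * 93 / 35020000
sigma = 129.6 MPa

129.6


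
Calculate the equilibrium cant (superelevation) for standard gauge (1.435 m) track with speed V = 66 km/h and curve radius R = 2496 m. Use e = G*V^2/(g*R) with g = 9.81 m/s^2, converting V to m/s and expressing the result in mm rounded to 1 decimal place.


Convert speed: V = 66 / 3.6 = 18.3333 m/s
Apply formula: e = 1.435 * 18.3333^2 / (9.81 * 2496)
e = 1.435 * 336.1111 / 24485.76
e = 0.019698 m = 19.7 mm

19.7


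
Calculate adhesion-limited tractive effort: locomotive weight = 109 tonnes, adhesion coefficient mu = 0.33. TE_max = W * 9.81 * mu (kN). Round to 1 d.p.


TE_max = W * g * mu
TE_max = 109 * 9.81 * 0.33
TE_max = 1069.29 * 0.33
TE_max = 352.9 kN

352.9


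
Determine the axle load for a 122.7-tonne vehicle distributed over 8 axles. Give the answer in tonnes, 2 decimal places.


Load per axle = total weight / number of axles
Load = 122.7 / 8
Load = 15.34 tonnes

15.34


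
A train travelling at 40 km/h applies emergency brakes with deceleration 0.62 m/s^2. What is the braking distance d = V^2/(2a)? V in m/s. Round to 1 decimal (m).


Convert speed: V = 40 / 3.6 = 11.1111 m/s
V^2 = 123.4568
d = 123.4568 / (2 * 0.62)
d = 123.4568 / 1.24
d = 99.6 m

99.6


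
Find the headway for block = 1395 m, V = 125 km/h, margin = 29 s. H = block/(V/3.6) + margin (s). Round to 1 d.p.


V = 125 / 3.6 = 34.7222 m/s
Block traversal time = 1395 / 34.7222 = 40.176 s
Headway = 40.176 + 29
Headway = 69.2 s

69.2


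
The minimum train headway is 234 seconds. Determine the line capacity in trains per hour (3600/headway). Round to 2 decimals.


Capacity = 3600 / headway
Capacity = 3600 / 234
Capacity = 15.38 trains/hour

15.38


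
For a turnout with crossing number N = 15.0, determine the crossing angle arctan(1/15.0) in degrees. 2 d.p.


1/N = 1/15.0 = 0.066667
angle = arctan(0.066667) = 0.066568 rad
angle = 0.066568 * 180/pi = 3.81 degrees

3.81


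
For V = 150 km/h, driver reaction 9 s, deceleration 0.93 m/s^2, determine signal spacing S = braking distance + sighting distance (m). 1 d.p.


V = 150 / 3.6 = 41.6667 m/s
Braking distance = 41.6667^2 / (2*0.93) = 933.3931 m
Sighting distance = 41.6667 * 9 = 375.0 m
S = 933.3931 + 375.0 = 1308.4 m

1308.4


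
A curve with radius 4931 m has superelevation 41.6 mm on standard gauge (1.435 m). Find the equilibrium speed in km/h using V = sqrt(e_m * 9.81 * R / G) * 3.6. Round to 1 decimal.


Convert cant: e = 41.6 mm = 0.0416 m
V_ms = sqrt(0.0416 * 9.81 * 4931 / 1.435)
V_ms = sqrt(1402.314548) = 37.4475 m/s
V = 37.4475 * 3.6 = 134.8 km/h

134.8


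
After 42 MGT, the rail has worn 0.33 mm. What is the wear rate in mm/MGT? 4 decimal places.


Wear rate = total wear / cumulative tonnage
Rate = 0.33 / 42
Rate = 0.0079 mm/MGT

0.0079


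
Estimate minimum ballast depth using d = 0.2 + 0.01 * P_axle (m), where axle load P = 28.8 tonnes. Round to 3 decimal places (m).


d = 0.2 + 0.01 * 28.8
d = 0.2 + 0.288
d = 0.488 m

0.488


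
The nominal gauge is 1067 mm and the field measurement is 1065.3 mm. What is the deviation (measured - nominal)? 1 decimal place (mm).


Deviation = measured - nominal
Deviation = 1065.3 - 1067
Deviation = -1.7 mm

-1.7


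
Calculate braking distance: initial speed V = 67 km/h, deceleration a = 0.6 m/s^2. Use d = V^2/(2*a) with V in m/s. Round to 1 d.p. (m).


Convert speed: V = 67 / 3.6 = 18.6111 m/s
V^2 = 346.3735
d = 346.3735 / (2 * 0.6)
d = 346.3735 / 1.2
d = 288.6 m

288.6


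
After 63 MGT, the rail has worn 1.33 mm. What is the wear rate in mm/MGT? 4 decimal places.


Wear rate = total wear / cumulative tonnage
Rate = 1.33 / 63
Rate = 0.0211 mm/MGT

0.0211


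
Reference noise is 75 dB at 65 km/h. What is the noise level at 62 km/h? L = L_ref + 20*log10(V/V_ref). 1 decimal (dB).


V/V_ref = 62 / 65 = 0.953846
log10(0.953846) = -0.020522
20 * -0.020522 = -0.4104
L = 75 + -0.4104 = 74.6 dB

74.6


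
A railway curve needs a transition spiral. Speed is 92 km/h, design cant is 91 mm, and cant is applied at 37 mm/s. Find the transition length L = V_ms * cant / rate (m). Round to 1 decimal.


Convert speed: V = 92 / 3.6 = 25.5556 m/s
L = 25.5556 * 91 / 37
L = 2325.5556 / 37
L = 62.9 m

62.9


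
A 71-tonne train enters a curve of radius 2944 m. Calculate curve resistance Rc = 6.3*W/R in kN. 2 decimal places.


Rc = 6.3 * W / R
Rc = 6.3 * 71 / 2944
Rc = 447.3 / 2944
Rc = 0.15 kN

0.15


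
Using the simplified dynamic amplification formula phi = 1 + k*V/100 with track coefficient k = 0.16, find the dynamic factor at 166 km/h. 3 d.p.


phi = 1 + k * V / 100
phi = 1 + 0.16 * 166 / 100
phi = 1 + 0.2656
phi = 1.266

1.266


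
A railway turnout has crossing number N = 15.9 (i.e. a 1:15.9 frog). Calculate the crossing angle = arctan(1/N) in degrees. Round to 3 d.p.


1/N = 1/15.9 = 0.062893
angle = arctan(0.062893) = 0.06281 rad
angle = 0.06281 * 180/pi = 3.599 degrees

3.599


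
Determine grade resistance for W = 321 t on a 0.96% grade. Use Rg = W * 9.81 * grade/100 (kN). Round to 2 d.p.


Rg = W * 9.81 * grade / 100
Rg = 321 * 9.81 * 0.96 / 100
Rg = 3149.01 * 0.0096
Rg = 30.23 kN

30.23


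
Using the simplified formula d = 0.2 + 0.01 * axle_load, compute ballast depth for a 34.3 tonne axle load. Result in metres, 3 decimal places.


d = 0.2 + 0.01 * 34.3
d = 0.2 + 0.343
d = 0.543 m

0.543


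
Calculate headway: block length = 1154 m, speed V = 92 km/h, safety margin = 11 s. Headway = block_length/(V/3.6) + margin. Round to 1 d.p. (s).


V = 92 / 3.6 = 25.5556 m/s
Block traversal time = 1154 / 25.5556 = 45.1565 s
Headway = 45.1565 + 11
Headway = 56.2 s

56.2


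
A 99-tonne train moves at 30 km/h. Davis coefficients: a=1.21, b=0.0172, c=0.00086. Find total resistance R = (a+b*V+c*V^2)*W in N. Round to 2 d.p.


b*V = 0.0172 * 30 = 0.516
c*V^2 = 0.00086 * 900 = 0.774
R_per_t = 1.21 + 0.516 + 0.774 = 2.5 N/t
R_total = 2.5 * 99 = 247.50 N

247.50


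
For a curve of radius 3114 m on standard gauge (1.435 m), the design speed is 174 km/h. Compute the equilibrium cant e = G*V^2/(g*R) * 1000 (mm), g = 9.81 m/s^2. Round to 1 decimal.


Convert speed: V = 174 / 3.6 = 48.3333 m/s
Apply formula: e = 1.435 * 48.3333^2 / (9.81 * 3114)
e = 1.435 * 2336.1111 / 30548.34
e = 0.109738 m = 109.7 mm

109.7


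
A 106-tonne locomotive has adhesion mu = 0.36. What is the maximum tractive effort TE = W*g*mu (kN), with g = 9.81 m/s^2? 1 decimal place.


TE_max = W * g * mu
TE_max = 106 * 9.81 * 0.36
TE_max = 1039.86 * 0.36
TE_max = 374.3 kN

374.3


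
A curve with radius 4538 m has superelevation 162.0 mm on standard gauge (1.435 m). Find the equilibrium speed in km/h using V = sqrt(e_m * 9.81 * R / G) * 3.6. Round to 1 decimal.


Convert cant: e = 162.0 mm = 0.1620 m
V_ms = sqrt(0.1620 * 9.81 * 4538 / 1.435)
V_ms = sqrt(5025.700599) = 70.8922 m/s
V = 70.8922 * 3.6 = 255.2 km/h

255.2


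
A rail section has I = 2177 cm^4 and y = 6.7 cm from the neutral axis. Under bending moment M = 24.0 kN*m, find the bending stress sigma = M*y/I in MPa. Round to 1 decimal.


Convert units:
M = 24.0 kN*m = 24000000 N*mm
y = 6.7 cm = 67 mm
I = 2177 cm^4 = 21770000 mm^4
sigma = 24000000 * 67 / 21770000
sigma = 73.9 MPa

73.9


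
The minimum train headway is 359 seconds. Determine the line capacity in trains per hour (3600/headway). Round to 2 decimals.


Capacity = 3600 / headway
Capacity = 3600 / 359
Capacity = 10.03 trains/hour

10.03


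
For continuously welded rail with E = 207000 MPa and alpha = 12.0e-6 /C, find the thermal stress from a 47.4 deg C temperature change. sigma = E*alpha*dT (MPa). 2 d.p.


sigma = E * alpha * dT
sigma = 207000 * 12.0e-6 * 47.4
sigma = 2.484 * 47.4
sigma = 117.74 MPa

117.74


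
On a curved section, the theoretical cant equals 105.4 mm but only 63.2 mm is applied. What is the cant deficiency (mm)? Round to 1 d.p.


Cant deficiency = equilibrium cant - actual cant
CD = 105.4 - 63.2
CD = 42.2 mm

42.2


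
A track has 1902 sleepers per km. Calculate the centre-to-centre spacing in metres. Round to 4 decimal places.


Spacing = 1000 m / number of sleepers
Spacing = 1000 / 1902
Spacing = 0.5258 m

0.5258


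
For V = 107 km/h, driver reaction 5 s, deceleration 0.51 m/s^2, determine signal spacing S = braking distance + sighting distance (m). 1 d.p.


V = 107 / 3.6 = 29.7222 m/s
Braking distance = 29.7222^2 / (2*0.51) = 866.0887 m
Sighting distance = 29.7222 * 5 = 148.6111 m
S = 866.0887 + 148.6111 = 1014.7 m

1014.7


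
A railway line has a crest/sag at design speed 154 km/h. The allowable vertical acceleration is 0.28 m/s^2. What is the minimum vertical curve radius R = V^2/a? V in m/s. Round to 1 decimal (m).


Convert speed: V = 154 / 3.6 = 42.7778 m/s
V^2 = 1829.9383 m^2/s^2
R_v = 1829.9383 / 0.28
R_v = 6535.5 m

6535.5


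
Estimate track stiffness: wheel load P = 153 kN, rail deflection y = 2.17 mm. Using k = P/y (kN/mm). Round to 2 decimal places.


Track stiffness k = P / y
k = 153 / 2.17
k = 70.51 kN/mm

70.51


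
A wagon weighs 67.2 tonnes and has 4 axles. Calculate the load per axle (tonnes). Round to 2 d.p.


Load per axle = total weight / number of axles
Load = 67.2 / 4
Load = 16.80 tonnes

16.80


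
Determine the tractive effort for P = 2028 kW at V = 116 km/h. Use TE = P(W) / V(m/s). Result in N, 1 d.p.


Convert: P = 2028 kW = 2028000 W
V = 116 / 3.6 = 32.2222 m/s
TE = 2028000 / 32.2222
TE = 62937.9 N

62937.9


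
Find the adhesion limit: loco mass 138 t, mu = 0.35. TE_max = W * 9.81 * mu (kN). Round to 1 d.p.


TE_max = W * g * mu
TE_max = 138 * 9.81 * 0.35
TE_max = 1353.78 * 0.35
TE_max = 473.8 kN

473.8


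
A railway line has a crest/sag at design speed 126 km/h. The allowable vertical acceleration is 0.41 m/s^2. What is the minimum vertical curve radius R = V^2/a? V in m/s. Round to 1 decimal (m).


Convert speed: V = 126 / 3.6 = 35.0 m/s
V^2 = 1225.0 m^2/s^2
R_v = 1225.0 / 0.41
R_v = 2987.8 m

2987.8


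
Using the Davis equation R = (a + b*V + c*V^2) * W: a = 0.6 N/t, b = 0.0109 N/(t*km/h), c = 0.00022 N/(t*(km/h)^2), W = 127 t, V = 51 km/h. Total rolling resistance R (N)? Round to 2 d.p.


b*V = 0.0109 * 51 = 0.5559
c*V^2 = 0.00022 * 2601 = 0.57222
R_per_t = 0.6 + 0.5559 + 0.57222 = 1.72812 N/t
R_total = 1.72812 * 127 = 219.47 N

219.47


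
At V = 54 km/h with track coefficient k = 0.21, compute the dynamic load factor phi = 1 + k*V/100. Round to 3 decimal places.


phi = 1 + k * V / 100
phi = 1 + 0.21 * 54 / 100
phi = 1 + 0.1134
phi = 1.113

1.113


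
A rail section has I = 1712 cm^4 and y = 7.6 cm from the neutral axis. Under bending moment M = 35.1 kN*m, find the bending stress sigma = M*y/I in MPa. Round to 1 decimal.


Convert units:
M = 35.1 kN*m = 35100000 N*mm
y = 7.6 cm = 76 mm
I = 1712 cm^4 = 17120000 mm^4
sigma = 35100000 * 76 / 17120000
sigma = 155.8 MPa

155.8


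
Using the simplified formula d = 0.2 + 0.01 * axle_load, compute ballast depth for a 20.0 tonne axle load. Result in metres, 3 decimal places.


d = 0.2 + 0.01 * 20.0
d = 0.2 + 0.2
d = 0.400 m

0.400


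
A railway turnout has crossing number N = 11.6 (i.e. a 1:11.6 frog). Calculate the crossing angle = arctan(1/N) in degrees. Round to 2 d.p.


1/N = 1/11.6 = 0.086207
angle = arctan(0.086207) = 0.085994 rad
angle = 0.085994 * 180/pi = 4.93 degrees

4.93


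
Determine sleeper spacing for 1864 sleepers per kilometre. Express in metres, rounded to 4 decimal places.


Spacing = 1000 m / number of sleepers
Spacing = 1000 / 1864
Spacing = 0.5365 m

0.5365


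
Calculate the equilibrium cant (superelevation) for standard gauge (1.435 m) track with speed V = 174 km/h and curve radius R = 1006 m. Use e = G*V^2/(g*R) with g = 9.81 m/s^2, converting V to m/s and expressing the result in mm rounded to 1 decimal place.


Convert speed: V = 174 / 3.6 = 48.3333 m/s
Apply formula: e = 1.435 * 48.3333^2 / (9.81 * 1006)
e = 1.435 * 2336.1111 / 9868.86
e = 0.339687 m = 339.7 mm

339.7


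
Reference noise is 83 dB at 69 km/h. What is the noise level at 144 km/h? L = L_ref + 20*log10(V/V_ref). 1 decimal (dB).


V/V_ref = 144 / 69 = 2.086957
log10(2.086957) = 0.319513
20 * 0.319513 = 6.3903
L = 83 + 6.3903 = 89.4 dB

89.4


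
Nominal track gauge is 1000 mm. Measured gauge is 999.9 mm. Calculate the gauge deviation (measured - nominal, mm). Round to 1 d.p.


Deviation = measured - nominal
Deviation = 999.9 - 1000
Deviation = -0.1 mm

-0.1


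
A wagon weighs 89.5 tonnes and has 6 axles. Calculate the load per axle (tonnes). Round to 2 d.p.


Load per axle = total weight / number of axles
Load = 89.5 / 6
Load = 14.92 tonnes

14.92


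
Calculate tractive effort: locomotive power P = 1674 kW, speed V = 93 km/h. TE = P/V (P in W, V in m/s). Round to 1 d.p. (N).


Convert: P = 1674 kW = 1674000 W
V = 93 / 3.6 = 25.8333 m/s
TE = 1674000 / 25.8333
TE = 64800.0 N

64800.0


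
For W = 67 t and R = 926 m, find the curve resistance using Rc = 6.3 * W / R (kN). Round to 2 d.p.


Rc = 6.3 * W / R
Rc = 6.3 * 67 / 926
Rc = 422.1 / 926
Rc = 0.46 kN

0.46


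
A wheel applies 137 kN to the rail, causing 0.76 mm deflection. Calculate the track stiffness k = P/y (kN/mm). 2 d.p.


Track stiffness k = P / y
k = 137 / 0.76
k = 180.26 kN/mm

180.26


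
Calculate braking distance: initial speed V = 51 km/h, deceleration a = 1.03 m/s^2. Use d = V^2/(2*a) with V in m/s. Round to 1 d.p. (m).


Convert speed: V = 51 / 3.6 = 14.1667 m/s
V^2 = 200.6944
d = 200.6944 / (2 * 1.03)
d = 200.6944 / 2.06
d = 97.4 m

97.4


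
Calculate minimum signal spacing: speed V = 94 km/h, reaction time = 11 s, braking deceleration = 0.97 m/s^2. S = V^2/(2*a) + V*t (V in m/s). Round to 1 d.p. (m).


V = 94 / 3.6 = 26.1111 m/s
Braking distance = 26.1111^2 / (2*0.97) = 351.4382 m
Sighting distance = 26.1111 * 11 = 287.2222 m
S = 351.4382 + 287.2222 = 638.7 m

638.7


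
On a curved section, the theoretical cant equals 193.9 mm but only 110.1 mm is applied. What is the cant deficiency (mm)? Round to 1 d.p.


Cant deficiency = equilibrium cant - actual cant
CD = 193.9 - 110.1
CD = 83.8 mm

83.8


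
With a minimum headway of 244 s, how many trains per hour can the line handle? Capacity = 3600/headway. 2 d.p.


Capacity = 3600 / headway
Capacity = 3600 / 244
Capacity = 14.75 trains/hour

14.75


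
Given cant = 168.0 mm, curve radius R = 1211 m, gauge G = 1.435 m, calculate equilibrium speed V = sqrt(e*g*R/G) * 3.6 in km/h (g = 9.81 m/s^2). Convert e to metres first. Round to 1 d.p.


Convert cant: e = 168.0 mm = 0.1680 m
V_ms = sqrt(0.1680 * 9.81 * 1211 / 1.435)
V_ms = sqrt(1390.818732) = 37.2937 m/s
V = 37.2937 * 3.6 = 134.3 km/h

134.3


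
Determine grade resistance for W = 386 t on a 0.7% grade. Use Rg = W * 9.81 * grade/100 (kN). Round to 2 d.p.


Rg = W * 9.81 * grade / 100
Rg = 386 * 9.81 * 0.7 / 100
Rg = 3786.66 * 0.007
Rg = 26.51 kN

26.51


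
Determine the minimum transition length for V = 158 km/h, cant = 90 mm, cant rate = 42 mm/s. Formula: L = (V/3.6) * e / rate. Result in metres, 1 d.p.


Convert speed: V = 158 / 3.6 = 43.8889 m/s
L = 43.8889 * 90 / 42
L = 3950.0 / 42
L = 94.0 m

94.0


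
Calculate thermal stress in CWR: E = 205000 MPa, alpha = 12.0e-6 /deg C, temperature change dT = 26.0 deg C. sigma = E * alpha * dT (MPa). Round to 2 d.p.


sigma = E * alpha * dT
sigma = 205000 * 12.0e-6 * 26.0
sigma = 2.46 * 26.0
sigma = 63.96 MPa

63.96


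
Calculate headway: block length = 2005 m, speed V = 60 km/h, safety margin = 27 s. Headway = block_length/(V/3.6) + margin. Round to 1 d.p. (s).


V = 60 / 3.6 = 16.6667 m/s
Block traversal time = 2005 / 16.6667 = 120.3 s
Headway = 120.3 + 27
Headway = 147.3 s

147.3


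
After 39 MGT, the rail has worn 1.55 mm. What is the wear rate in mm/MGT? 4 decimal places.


Wear rate = total wear / cumulative tonnage
Rate = 1.55 / 39
Rate = 0.0397 mm/MGT

0.0397


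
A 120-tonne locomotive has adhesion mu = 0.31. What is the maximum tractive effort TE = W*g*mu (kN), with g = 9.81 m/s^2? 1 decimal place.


TE_max = W * g * mu
TE_max = 120 * 9.81 * 0.31
TE_max = 1177.2 * 0.31
TE_max = 364.9 kN

364.9


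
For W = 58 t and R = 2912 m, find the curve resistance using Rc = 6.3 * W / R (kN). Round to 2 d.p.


Rc = 6.3 * W / R
Rc = 6.3 * 58 / 2912
Rc = 365.4 / 2912
Rc = 0.13 kN

0.13


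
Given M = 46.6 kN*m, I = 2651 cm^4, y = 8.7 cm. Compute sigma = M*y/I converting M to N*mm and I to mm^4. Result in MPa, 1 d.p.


Convert units:
M = 46.6 kN*m = 46600000 N*mm
y = 8.7 cm = 87 mm
I = 2651 cm^4 = 26510000 mm^4
sigma = 46600000 * 87 / 26510000
sigma = 152.9 MPa

152.9


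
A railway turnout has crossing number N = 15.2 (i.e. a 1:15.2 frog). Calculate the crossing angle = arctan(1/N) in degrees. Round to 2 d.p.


1/N = 1/15.2 = 0.065789
angle = arctan(0.065789) = 0.065695 rad
angle = 0.065695 * 180/pi = 3.76 degrees

3.76


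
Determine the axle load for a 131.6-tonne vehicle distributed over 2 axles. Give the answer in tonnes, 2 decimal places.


Load per axle = total weight / number of axles
Load = 131.6 / 2
Load = 65.80 tonnes

65.80


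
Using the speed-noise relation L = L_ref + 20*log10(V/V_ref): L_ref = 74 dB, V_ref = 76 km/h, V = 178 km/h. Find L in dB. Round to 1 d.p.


V/V_ref = 178 / 76 = 2.342105
log10(2.342105) = 0.369606
20 * 0.369606 = 7.3921
L = 74 + 7.3921 = 81.4 dB

81.4


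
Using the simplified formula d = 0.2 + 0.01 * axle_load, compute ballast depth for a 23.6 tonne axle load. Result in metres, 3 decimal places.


d = 0.2 + 0.01 * 23.6
d = 0.2 + 0.236
d = 0.436 m

0.436


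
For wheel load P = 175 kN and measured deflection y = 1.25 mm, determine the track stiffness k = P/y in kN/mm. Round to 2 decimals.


Track stiffness k = P / y
k = 175 / 1.25
k = 140.00 kN/mm

140.00


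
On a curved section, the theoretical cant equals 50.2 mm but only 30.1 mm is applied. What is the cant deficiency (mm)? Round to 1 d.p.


Cant deficiency = equilibrium cant - actual cant
CD = 50.2 - 30.1
CD = 20.1 mm

20.1


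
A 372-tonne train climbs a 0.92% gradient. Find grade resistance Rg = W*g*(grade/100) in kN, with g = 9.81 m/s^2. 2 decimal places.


Rg = W * 9.81 * grade / 100
Rg = 372 * 9.81 * 0.92 / 100
Rg = 3649.32 * 0.0092
Rg = 33.57 kN

33.57


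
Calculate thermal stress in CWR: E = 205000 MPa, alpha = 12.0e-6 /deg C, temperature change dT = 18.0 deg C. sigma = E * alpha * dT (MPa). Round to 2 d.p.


sigma = E * alpha * dT
sigma = 205000 * 12.0e-6 * 18.0
sigma = 2.46 * 18.0
sigma = 44.28 MPa

44.28


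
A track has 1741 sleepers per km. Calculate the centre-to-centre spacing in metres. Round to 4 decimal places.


Spacing = 1000 m / number of sleepers
Spacing = 1000 / 1741
Spacing = 0.5744 m

0.5744


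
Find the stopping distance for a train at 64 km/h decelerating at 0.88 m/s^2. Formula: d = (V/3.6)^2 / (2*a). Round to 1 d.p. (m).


Convert speed: V = 64 / 3.6 = 17.7778 m/s
V^2 = 316.0494
d = 316.0494 / (2 * 0.88)
d = 316.0494 / 1.76
d = 179.6 m

179.6


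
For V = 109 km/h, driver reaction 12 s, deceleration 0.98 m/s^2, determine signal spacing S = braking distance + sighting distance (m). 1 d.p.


V = 109 / 3.6 = 30.2778 m/s
Braking distance = 30.2778^2 / (2*0.98) = 467.7264 m
Sighting distance = 30.2778 * 12 = 363.3333 m
S = 467.7264 + 363.3333 = 831.1 m

831.1


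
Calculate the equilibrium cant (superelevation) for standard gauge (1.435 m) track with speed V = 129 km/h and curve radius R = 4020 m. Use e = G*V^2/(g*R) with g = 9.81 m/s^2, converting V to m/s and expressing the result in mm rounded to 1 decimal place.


Convert speed: V = 129 / 3.6 = 35.8333 m/s
Apply formula: e = 1.435 * 35.8333^2 / (9.81 * 4020)
e = 1.435 * 1284.0278 / 39436.2
e = 0.046723 m = 46.7 mm

46.7


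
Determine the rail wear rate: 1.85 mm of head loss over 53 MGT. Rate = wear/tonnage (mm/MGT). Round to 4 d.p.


Wear rate = total wear / cumulative tonnage
Rate = 1.85 / 53
Rate = 0.0349 mm/MGT

0.0349


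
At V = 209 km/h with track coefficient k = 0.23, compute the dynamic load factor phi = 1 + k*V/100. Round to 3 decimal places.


phi = 1 + k * V / 100
phi = 1 + 0.23 * 209 / 100
phi = 1 + 0.4807
phi = 1.481

1.481


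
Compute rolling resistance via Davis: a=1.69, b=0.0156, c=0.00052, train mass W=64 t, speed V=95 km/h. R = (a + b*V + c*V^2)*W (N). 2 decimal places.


b*V = 0.0156 * 95 = 1.482
c*V^2 = 0.00052 * 9025 = 4.693
R_per_t = 1.69 + 1.482 + 4.693 = 7.865 N/t
R_total = 7.865 * 64 = 503.36 N

503.36


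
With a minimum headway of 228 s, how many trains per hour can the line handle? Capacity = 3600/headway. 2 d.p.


Capacity = 3600 / headway
Capacity = 3600 / 228
Capacity = 15.79 trains/hour

15.79
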